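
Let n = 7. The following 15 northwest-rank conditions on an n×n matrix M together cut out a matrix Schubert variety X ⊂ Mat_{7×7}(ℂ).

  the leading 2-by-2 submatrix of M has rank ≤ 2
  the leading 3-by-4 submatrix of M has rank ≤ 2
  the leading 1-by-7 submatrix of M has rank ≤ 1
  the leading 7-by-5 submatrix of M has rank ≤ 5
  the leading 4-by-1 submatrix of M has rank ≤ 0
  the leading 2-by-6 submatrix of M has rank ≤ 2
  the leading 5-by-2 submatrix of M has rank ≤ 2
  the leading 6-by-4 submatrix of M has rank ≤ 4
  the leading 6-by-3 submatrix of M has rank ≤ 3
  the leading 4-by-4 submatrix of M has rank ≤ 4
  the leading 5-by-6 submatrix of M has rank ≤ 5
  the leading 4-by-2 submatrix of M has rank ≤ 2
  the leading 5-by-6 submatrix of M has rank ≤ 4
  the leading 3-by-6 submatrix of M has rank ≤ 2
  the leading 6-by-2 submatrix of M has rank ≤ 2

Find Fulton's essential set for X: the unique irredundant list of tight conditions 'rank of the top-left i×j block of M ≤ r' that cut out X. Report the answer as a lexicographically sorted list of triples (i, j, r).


Propagating the 15 rank bounds to every northwest block:

  row 1: 0  1  1  1  1  1  1
  row 2: 0  1  2  2  2  2  2
  row 3: 0  1  2  2  2  2  3
  row 4: 0  1  2  3  3  3  4
  row 5: 1  2  3  4  4  4  5
  row 6: 1  2  3  4  5  5  6
  row 7: 1  2  3  4  5  6  7

so w = (2, 3, 7, 4, 1, 5, 6).

ℓ(w)=7; the 2 essential cells (i,j,r):

[(3, 6, 2), (4, 1, 0)]


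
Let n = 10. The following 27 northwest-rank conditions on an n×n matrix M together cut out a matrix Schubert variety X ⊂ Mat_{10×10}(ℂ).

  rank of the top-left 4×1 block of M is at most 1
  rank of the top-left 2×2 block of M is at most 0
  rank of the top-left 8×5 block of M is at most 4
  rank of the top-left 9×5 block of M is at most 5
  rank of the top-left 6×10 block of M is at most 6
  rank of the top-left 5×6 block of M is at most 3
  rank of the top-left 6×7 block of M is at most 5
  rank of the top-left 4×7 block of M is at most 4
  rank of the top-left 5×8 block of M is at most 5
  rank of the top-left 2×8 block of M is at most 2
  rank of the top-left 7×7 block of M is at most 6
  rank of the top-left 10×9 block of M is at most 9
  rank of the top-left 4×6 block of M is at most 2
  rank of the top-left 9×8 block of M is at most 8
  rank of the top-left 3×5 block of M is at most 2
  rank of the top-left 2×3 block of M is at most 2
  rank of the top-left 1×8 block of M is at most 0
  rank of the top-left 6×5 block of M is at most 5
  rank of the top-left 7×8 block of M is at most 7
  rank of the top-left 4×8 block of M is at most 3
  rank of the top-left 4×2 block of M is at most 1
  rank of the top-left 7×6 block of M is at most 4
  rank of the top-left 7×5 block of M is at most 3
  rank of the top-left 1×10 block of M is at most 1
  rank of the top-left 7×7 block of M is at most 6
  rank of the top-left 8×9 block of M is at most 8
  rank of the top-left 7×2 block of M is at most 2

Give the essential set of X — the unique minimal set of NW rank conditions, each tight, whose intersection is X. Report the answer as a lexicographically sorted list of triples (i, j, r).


Reconstructing r_w from the 27 given conditions:

  0  0  0  0  0  0  0  0  1  1
  0  0  1  1  1  1  1  1  2  2
  1  1  2  2  2  2  2  2  3  3
  1  1  2  2  2  2  3  3  4  4
  1  2  3  3  3  3  4  4  5  5
  1  2  3  3  3  4  5  5  6  6
  1  2  3  3  3  4  5  6  7  7
  1  2  3  4  4  5  6  7  8  8
  1  2  3  4  5  6  7  8  9  9
  1  2  3  4  5  6  7  8  9  10

second differences of R give the permutation w = (9, 3, 1, 7, 2, 6, 8, 4, 5, 10).

5 SE-corners of the 18-cell Rothe diagram give Ess(w):

[(1, 8, 0), (2, 2, 0), (4, 2, 1), (4, 6, 2), (7, 5, 3)]


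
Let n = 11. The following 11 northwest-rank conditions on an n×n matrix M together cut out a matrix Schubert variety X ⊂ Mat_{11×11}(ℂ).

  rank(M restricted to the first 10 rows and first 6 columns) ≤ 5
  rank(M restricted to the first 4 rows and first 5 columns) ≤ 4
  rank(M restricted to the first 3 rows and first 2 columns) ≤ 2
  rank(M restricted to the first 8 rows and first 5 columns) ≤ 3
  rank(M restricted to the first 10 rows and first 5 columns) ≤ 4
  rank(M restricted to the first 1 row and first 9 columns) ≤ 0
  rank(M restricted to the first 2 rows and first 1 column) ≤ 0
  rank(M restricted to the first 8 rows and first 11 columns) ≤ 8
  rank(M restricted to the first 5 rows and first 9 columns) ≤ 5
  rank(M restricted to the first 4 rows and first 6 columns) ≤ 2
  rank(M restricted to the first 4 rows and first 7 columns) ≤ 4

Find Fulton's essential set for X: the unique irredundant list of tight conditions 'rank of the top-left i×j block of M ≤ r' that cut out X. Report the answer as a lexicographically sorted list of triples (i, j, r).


Reconstructing r_w from the 11 given conditions:

  i=1: 0, 0, 0, 0, 0, 0, 0, 0, 0, 1, 1
  i=2: 0, 1, 1, 1, 1, 1, 1, 1, 1, 2, 2
  i=3: 1, 2, 2, 2, 2, 2, 2, 2, 2, 3, 3
  i=4: 1, 2, 2, 2, 2, 2, 3, 3, 3, 4, 4
  i=5: 1, 2, 3, 3, 3, 3, 4, 4, 4, 5, 5
  i=6: 1, 2, 3, 3, 3, 4, 5, 5, 5, 6, 6
  i=7: 1, 2, 3, 3, 3, 4, 5, 6, 6, 7, 7
  i=8: 1, 2, 3, 3, 3, 4, 5, 6, 7, 8, 8
  i=9: 1, 2, 3, 4, 4, 5, 6, 7, 8, 9, 9
  i=10: 1, 2, 3, 4, 4, 5, 6, 7, 8, 9, 10
  i=11: 1, 2, 3, 4, 5, 6, 7, 8, 9, 10, 11

reading off 1-entries of Δ²R: w = (10, 2, 1, 7, 3, 6, 8, 9, 4, 11, 5).

5 SE-corners of the 21-cell Rothe diagram give Ess(w):

[(1, 9, 0), (2, 1, 0), (4, 6, 2), (8, 5, 3), (10, 5, 4)]


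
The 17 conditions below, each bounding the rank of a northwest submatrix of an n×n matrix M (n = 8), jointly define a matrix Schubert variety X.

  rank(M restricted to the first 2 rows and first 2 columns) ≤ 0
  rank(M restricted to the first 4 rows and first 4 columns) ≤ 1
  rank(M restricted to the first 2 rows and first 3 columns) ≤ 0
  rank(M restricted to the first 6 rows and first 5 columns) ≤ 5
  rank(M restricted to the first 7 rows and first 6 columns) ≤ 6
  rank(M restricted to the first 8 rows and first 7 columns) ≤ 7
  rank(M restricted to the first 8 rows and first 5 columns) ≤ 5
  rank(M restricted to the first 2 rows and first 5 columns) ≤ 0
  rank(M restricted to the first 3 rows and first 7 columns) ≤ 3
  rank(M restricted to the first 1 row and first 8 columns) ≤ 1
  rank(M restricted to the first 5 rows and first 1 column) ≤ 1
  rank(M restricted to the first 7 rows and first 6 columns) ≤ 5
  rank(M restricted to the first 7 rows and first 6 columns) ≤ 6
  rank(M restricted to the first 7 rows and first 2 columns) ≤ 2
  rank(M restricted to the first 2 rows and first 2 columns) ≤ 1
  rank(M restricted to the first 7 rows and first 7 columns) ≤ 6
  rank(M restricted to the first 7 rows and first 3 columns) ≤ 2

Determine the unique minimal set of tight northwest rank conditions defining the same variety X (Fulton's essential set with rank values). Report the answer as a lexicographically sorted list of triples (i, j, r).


Recovering R(i,j) via the rank-extension bound from the 17 conditions:

  row 1: 0 0 0 0 0 1 1 1
  row 2: 0 0 0 0 0 1 2 2
  row 3: 1 1 1 1 1 2 3 3
  row 4: 1 1 1 1 2 3 4 4
  row 5: 1 2 2 2 3 4 5 5
  row 6: 1 2 2 3 4 5 6 6
  row 7: 1 2 2 3 4 5 6 7
  row 8: 1 2 3 4 5 6 7 8

the unique w with this rank table is (6, 7, 1, 5, 2, 4, 8, 3).

|D(w)|=15, |Ess(w)|=3:

[(2, 5, 0), (4, 4, 1), (7, 3, 2)]


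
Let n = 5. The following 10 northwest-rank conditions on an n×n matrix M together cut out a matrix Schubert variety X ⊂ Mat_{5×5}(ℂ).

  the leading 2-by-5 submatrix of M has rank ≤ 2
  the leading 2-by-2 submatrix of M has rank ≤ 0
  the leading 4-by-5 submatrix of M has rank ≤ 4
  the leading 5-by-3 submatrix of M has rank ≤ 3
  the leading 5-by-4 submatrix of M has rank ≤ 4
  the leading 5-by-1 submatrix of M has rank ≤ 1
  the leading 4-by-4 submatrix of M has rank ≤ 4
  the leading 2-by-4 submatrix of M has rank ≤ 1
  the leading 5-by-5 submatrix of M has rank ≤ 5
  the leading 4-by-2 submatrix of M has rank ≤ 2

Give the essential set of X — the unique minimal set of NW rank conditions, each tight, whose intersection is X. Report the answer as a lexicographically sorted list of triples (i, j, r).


Rank table r_w(5×5) implied by the 10 constraints:

  R[1]: 0, 0, 1, 1, 1
  R[2]: 0, 0, 1, 1, 2
  R[3]: 1, 1, 2, 2, 3
  R[4]: 1, 2, 3, 3, 4
  R[5]: 1, 2, 3, 4, 5

second differences of R give the permutation w = (3, 5, 1, 2, 4).

ℓ(w)=5; the 2 essential cells (i,j,r):

[(2, 2, 0), (2, 4, 1)]


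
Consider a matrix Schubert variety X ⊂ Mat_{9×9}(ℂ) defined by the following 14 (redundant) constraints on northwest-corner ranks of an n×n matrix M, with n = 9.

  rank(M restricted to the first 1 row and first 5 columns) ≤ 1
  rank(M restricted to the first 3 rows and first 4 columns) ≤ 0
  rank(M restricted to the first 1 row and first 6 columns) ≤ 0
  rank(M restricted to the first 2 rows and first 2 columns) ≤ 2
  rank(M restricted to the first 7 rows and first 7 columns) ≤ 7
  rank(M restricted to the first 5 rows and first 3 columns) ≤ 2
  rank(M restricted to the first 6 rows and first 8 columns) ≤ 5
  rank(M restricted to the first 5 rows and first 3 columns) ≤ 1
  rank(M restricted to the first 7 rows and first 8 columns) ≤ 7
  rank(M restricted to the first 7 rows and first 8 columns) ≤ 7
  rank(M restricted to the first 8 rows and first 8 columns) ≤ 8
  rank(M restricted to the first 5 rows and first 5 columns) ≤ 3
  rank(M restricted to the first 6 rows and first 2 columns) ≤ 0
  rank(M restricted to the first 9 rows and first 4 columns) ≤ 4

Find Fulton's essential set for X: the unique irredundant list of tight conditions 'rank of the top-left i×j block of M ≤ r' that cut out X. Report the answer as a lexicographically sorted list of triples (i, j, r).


Computing R[i][j] = min implied NW-rank bound (n=9, 14 conditions):

  0  0  0  0  0  0  1  1  1
  0  0  0  0  1  1  2  2  2
  0  0  0  0  1  2  3  3  3
  0  0  1  1  2  3  4  4  4
  0  0  1  2  3  4  5  5  5
  0  0  1  2  3  4  5  5  6
  1  1  2  3  4  5  6  6  7
  1  2  3  4  5  6  7  7  8
  1  2  3  4  5  6  7  8  9

hence w(1..9) = (7, 5, 6, 3, 4, 9, 1, 2, 8).

D(w) has 21 cells with 4 SE-corners; essential set:

[(1, 6, 0), (3, 4, 0), (6, 2, 0), (6, 8, 5)]


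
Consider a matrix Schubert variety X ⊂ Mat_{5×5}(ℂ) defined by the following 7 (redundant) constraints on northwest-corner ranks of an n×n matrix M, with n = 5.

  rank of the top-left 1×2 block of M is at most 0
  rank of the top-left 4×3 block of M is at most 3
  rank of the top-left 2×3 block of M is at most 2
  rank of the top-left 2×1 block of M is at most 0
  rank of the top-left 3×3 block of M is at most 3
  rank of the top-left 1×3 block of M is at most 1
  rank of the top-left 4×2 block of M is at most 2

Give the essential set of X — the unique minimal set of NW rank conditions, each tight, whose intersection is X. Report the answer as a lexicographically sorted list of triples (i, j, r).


Rank table r_w(5×5) implied by the 7 constraints:

  R[1]: 0, 0, 1, 1, 1
  R[2]: 0, 1, 2, 2, 2
  R[3]: 1, 2, 3, 3, 3
  R[4]: 1, 2, 3, 4, 4
  R[5]: 1, 2, 3, 4, 5

giving w = (3, 2, 1, 4, 5) via Δ²R.

|D(w)|=3, |Ess(w)|=2:

[(1, 2, 0), (2, 1, 0)]


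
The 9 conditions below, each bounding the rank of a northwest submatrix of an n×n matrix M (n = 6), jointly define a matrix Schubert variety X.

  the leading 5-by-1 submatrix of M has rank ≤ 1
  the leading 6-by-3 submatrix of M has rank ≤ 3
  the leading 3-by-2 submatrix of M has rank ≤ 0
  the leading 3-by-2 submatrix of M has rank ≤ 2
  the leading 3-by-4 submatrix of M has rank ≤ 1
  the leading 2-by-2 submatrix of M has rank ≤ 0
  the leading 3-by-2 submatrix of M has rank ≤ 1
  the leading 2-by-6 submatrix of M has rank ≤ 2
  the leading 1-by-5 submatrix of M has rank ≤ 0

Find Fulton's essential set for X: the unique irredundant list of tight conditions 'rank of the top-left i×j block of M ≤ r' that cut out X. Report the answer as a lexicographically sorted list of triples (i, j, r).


The tightest implied rank at each (i,j), from the 9 conditions:

  R[1]: 0  0  0  0  0  1
  R[2]: 0  0  1  1  1  2
  R[3]: 0  0  1  1  2  3
  R[4]: 1  1  2  2  3  4
  R[5]: 1  2  3  3  4  5
  R[6]: 1  2  3  4  5  6

reading off 1-entries of Δ²R: w = (6, 3, 5, 1, 2, 4).

3 SE-corners of the 10-cell Rothe diagram give Ess(w):

[(1, 5, 0), (3, 2, 0), (3, 4, 1)]


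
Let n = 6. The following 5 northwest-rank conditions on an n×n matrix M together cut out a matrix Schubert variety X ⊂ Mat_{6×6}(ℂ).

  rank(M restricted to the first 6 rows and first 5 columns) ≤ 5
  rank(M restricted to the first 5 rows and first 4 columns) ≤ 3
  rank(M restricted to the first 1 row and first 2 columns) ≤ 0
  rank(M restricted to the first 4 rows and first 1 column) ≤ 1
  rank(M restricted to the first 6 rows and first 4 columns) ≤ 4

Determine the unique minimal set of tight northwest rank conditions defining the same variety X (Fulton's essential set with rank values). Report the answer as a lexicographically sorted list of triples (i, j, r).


Recovering R(i,j) via the rank-extension bound from the 5 conditions:

  R[1]: 0 0 1 1 1 1
  R[2]: 1 1 2 2 2 2
  R[3]: 1 2 3 3 3 3
  R[4]: 1 2 3 3 4 4
  R[5]: 1 2 3 3 4 5
  R[6]: 1 2 3 4 5 6

second differences of R give the permutation w = (3, 1, 2, 5, 6, 4).

ℓ(w)=4; the 2 essential cells (i,j,r):

[(1, 2, 0), (5, 4, 3)]


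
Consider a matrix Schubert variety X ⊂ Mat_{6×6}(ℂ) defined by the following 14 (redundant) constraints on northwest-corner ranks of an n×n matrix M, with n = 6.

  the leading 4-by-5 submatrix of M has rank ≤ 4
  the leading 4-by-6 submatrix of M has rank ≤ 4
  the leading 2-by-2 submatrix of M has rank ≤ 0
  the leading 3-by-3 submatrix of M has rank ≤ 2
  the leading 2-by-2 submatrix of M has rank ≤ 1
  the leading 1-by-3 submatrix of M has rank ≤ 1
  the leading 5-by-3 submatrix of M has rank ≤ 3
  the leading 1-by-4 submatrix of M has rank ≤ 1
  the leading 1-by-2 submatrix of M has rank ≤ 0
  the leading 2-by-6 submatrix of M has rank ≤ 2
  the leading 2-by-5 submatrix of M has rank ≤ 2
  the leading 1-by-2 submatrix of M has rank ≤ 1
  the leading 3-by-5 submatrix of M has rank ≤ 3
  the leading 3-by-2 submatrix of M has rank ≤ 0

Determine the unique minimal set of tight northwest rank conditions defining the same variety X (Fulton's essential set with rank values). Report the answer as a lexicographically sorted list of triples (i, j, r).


Reconstructing r_w from the 14 given conditions:

  i=1: 0  0  1  1  1  1
  i=2: 0  0  1  2  2  2
  i=3: 0  0  1  2  3  3
  i=4: 1  1  2  3  4  4
  i=5: 1  2  3  4  5  5
  i=6: 1  2  3  4  5  6

hence w(1..6) = (3, 4, 5, 1, 2, 6).

D(w) has 6 cells with 1 SE-corner; essential set:

[(3, 2, 0)]


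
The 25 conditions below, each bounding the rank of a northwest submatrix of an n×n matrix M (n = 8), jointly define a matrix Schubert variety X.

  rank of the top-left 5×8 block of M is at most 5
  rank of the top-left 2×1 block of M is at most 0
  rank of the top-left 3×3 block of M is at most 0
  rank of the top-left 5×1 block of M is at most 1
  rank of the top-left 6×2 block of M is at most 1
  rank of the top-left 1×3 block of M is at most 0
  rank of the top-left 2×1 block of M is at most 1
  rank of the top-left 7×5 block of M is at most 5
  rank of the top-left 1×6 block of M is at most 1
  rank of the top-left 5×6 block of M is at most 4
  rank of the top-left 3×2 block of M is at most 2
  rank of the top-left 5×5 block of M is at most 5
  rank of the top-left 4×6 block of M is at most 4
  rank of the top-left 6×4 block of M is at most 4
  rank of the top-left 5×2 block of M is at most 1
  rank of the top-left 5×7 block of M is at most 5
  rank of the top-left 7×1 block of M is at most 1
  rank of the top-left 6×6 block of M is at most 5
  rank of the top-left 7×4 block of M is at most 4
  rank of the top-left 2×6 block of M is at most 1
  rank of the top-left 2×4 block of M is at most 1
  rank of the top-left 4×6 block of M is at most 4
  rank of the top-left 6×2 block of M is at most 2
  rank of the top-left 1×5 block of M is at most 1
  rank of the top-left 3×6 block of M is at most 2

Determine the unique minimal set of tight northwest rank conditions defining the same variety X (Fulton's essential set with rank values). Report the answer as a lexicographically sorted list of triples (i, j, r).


Recovering R(i,j) via the rank-extension bound from the 25 conditions:

  row 1: 0, 0, 0, 1, 1, 1, 1, 1
  row 2: 0, 0, 0, 1, 1, 1, 2, 2
  row 3: 0, 0, 0, 1, 2, 2, 3, 3
  row 4: 1, 1, 1, 2, 3, 3, 4, 4
  row 5: 1, 1, 2, 3, 4, 4, 5, 5
  row 6: 1, 1, 2, 3, 4, 5, 6, 6
  row 7: 1, 2, 3, 4, 5, 6, 7, 7
  row 8: 1, 2, 3, 4, 5, 6, 7, 8

the unique w with this rank table is (4, 7, 5, 1, 3, 6, 2, 8).

Fulton essential set (3 of the 13 Rothe cells):

[(2, 6, 1), (3, 3, 0), (6, 2, 1)]


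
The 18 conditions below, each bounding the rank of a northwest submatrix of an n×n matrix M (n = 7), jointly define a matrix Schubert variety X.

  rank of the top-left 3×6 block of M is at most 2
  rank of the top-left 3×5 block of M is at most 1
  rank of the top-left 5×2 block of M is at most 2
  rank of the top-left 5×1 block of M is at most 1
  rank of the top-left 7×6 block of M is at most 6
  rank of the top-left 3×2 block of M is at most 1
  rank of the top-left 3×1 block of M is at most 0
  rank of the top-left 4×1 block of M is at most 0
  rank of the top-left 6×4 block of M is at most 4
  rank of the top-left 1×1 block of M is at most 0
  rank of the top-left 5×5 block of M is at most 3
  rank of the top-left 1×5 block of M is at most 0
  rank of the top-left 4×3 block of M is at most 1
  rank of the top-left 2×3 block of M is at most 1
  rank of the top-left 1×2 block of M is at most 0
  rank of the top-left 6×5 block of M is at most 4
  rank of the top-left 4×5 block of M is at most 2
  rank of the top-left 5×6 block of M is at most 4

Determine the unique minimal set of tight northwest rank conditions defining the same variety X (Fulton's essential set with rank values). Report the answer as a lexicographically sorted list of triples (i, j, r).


Propagating the 18 rank bounds to every northwest block:

  0 0 0 0 0 1 1
  0 1 1 1 1 2 2
  0 1 1 1 1 2 3
  0 1 1 2 2 3 4
  1 2 2 3 3 4 5
  1 2 3 4 4 5 6
  1 2 3 4 5 6 7

so w = (6, 2, 7, 4, 1, 3, 5).

D(w) has 12 cells with 4 SE-corners; essential set:

[(1, 5, 0), (3, 5, 1), (4, 1, 0), (4, 3, 1)]


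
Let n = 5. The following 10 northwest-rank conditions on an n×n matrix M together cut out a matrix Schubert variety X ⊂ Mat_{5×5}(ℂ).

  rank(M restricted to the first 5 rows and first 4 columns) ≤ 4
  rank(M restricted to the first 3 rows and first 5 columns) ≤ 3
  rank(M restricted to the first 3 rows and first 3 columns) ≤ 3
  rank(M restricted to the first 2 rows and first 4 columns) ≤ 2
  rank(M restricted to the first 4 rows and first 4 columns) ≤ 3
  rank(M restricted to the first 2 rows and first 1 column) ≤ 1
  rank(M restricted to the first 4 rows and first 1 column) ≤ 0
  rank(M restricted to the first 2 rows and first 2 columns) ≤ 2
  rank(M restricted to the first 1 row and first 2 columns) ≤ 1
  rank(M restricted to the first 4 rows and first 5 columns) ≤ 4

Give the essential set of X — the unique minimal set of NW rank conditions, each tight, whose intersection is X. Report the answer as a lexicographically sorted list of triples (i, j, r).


Propagating the 10 rank bounds to every northwest block:

  row 1: 0, 1, 1, 1, 1
  row 2: 0, 1, 2, 2, 2
  row 3: 0, 1, 2, 3, 3
  row 4: 0, 1, 2, 3, 4
  row 5: 1, 2, 3, 4, 5

hence w(1..5) = (2, 3, 4, 5, 1).

Rothe diagram D(w) (4 cells), 1 SE-corner (essential condition):

[(4, 1, 0)]


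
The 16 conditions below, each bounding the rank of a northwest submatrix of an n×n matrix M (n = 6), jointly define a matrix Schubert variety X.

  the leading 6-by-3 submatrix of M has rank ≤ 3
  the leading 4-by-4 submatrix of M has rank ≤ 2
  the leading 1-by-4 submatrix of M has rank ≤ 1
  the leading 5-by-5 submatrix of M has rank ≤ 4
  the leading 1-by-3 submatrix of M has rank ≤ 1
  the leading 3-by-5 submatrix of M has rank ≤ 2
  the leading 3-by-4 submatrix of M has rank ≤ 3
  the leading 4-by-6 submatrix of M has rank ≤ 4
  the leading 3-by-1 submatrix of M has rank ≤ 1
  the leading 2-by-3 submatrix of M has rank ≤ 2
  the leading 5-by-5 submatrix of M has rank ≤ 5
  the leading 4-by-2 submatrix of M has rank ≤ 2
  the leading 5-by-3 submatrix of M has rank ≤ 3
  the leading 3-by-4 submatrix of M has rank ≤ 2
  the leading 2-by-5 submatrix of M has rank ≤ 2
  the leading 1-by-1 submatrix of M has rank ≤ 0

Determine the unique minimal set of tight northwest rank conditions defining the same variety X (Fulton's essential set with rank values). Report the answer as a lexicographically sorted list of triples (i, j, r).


Propagating the 16 rank bounds to every northwest block:

  R[1]: 0  1  1  1  1  1
  R[2]: 1  2  2  2  2  2
  R[3]: 1  2  2  2  2  3
  R[4]: 1  2  2  2  3  4
  R[5]: 1  2  3  3  4  5
  R[6]: 1  2  3  4  5  6

second differences of R give the permutation w = (2, 1, 6, 5, 3, 4).

Fulton essential set (3 of the 6 Rothe cells):

[(1, 1, 0), (3, 5, 2), (4, 4, 2)]


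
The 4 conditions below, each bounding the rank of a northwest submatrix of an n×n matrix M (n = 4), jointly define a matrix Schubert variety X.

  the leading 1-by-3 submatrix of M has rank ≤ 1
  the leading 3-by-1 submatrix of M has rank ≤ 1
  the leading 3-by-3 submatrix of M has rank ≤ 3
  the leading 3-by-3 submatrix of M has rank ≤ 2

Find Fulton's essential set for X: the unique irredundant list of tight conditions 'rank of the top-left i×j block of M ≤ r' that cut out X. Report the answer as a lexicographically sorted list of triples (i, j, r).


Computing R[i][j] = min implied NW-rank bound (n=4, 4 conditions):

  row 1: 1 1 1 1
  row 2: 1 2 2 2
  row 3: 1 2 2 3
  row 4: 1 2 3 4

so w = (1, 2, 4, 3).

Rothe diagram D(w) (1 cell), 1 SE-corner (essential condition):

[(3, 3, 2)]


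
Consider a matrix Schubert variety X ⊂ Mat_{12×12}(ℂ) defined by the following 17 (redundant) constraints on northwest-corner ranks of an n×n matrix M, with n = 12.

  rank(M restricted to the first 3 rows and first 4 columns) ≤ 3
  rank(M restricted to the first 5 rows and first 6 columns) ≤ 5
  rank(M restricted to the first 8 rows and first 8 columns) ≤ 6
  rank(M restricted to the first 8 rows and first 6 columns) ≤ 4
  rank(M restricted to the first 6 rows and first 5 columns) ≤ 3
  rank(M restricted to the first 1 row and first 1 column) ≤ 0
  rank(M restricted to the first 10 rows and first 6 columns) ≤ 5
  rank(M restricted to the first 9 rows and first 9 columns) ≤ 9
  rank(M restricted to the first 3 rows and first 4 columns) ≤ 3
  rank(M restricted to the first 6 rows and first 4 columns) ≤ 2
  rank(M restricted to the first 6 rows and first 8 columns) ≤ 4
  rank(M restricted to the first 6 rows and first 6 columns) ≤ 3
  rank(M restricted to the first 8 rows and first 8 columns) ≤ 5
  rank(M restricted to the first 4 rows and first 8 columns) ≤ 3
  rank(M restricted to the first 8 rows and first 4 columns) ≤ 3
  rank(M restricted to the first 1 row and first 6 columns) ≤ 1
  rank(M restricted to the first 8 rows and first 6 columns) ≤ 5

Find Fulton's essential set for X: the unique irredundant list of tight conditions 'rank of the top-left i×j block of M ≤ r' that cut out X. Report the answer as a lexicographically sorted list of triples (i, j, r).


Propagating the 17 rank bounds to every northwest block:

  0 1 1 1 1 1 1 1 1 1 1 1
  1 2 2 2 2 2 2 2 2 2 2 2
  1 2 2 2 3 3 3 3 3 3 3 3
  1 2 2 2 3 3 3 3 4 4 4 4
  1 2 2 2 3 3 4 4 5 5 5 5
  1 2 2 2 3 3 4 4 5 6 6 6
  1 2 3 3 4 4 5 5 6 7 7 7
  1 2 3 3 4 4 5 5 6 7 8 8
  1 2 3 4 5 5 6 6 7 8 9 9
  1 2 3 4 5 5 6 7 8 9 10 10
  1 2 3 4 5 6 7 8 9 10 11 11
  1 2 3 4 5 6 7 8 9 10 11 12

the unique w with this rank table is (2, 1, 5, 9, 7, 10, 3, 11, 4, 8, 6, 12).

Rothe diagram D(w) (19 cells), 9 SE-corners (essential conditions):

[(1, 1, 0), (4, 8, 3), (6, 4, 2), (6, 6, 3), (6, 8, 4), (8, 4, 3), (8, 6, 4), (8, 8, 5), (10, 6, 5)]


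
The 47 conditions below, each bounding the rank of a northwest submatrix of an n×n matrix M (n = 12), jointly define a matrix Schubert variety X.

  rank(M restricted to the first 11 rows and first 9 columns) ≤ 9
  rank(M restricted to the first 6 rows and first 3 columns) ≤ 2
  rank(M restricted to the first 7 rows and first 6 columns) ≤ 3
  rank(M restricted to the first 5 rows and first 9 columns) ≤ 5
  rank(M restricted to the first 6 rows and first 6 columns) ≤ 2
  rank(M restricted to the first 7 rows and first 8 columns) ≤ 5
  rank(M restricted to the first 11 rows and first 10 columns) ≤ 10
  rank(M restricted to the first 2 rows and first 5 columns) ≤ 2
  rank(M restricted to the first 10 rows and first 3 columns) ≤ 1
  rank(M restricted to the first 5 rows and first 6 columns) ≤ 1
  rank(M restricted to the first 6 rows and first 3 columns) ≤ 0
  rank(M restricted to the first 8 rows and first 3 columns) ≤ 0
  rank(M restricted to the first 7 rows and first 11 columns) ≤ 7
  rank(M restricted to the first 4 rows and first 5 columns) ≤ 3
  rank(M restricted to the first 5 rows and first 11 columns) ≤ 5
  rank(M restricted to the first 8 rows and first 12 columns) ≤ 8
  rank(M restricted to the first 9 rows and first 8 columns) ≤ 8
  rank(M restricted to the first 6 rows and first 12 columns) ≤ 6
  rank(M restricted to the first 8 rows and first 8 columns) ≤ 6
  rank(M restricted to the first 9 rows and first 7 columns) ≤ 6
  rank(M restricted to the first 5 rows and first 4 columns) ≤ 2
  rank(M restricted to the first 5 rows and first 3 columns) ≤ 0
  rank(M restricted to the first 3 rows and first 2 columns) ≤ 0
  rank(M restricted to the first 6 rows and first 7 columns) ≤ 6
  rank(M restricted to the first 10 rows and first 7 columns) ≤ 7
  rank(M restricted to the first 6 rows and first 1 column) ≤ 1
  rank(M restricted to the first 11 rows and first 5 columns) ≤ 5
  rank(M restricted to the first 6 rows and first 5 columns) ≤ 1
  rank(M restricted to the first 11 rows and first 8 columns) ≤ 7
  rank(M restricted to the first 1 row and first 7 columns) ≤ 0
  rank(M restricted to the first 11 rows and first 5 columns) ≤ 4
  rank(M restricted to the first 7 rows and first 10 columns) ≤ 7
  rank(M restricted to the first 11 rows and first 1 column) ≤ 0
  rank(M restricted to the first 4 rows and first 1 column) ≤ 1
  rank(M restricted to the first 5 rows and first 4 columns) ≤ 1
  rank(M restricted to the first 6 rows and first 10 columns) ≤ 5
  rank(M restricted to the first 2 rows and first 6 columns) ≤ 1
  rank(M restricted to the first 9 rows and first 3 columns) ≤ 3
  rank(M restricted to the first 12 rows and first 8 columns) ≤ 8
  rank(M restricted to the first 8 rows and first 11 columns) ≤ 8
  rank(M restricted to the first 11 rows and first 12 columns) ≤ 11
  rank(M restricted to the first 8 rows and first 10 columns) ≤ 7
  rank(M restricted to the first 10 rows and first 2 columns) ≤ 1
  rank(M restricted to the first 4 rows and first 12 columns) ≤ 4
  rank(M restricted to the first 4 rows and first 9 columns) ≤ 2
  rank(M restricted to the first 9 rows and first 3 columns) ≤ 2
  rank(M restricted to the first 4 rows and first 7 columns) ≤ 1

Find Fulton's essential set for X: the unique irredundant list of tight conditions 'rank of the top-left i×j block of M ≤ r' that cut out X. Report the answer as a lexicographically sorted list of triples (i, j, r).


Recovering R(i,j) via the rank-extension bound from the 47 conditions:

  R[1]: 0  0  0  0  0  0  0  1  1  1  1  1
  R[2]: 0  0  0  1  1  1  1  2  2  2  2  2
  R[3]: 0  0  0  1  1  1  1  2  2  3  3  3
  R[4]: 0  0  0  1  1  1  1  2  2  3  4  4
  R[5]: 0  0  0  1  1  1  2  3  3  4  5  5
  R[6]: 0  0  0  1  1  2  3  4  4  5  6  6
  R[7]: 0  0  0  1  2  3  4  5  5  6  7  7
  R[8]: 0  0  0  1  2  3  4  5  6  7  8  8
  R[9]: 0  1  1  2  3  4  5  6  7  8  9  9
  R[10]: 0  1  1  2  3  4  5  6  7  8  9  10
  R[11]: 0  1  2  3  4  5  6  7  8  9  10  11
  R[12]: 1  2  3  4  5  6  7  8  9  10  11  12

reading off 1-entries of Δ²R: w = (8, 4, 10, 11, 7, 6, 5, 9, 2, 12, 3, 1).

Rothe diagram D(w) (43 cells), 8 SE-corners (essential conditions):

[(1, 7, 0), (4, 7, 1), (4, 9, 2), (5, 6, 1), (6, 5, 1), (8, 3, 0), (10, 3, 1), (11, 1, 0)]


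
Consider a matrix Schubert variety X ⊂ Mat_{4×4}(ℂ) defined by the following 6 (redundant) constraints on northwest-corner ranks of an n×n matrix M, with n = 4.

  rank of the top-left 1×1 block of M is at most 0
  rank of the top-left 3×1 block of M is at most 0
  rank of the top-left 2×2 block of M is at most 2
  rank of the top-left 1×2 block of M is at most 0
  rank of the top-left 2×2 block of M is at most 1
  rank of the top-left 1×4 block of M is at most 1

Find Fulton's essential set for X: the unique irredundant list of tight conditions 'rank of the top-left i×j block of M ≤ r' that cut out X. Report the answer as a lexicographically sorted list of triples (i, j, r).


Recovering R(i,j) via the rank-extension bound from the 6 conditions:

  i=1: 0  0  1  1
  i=2: 0  1  2  2
  i=3: 0  1  2  3
  i=4: 1  2  3  4

giving w = (3, 2, 4, 1) via Δ²R.

ℓ(w)=4; the 2 essential cells (i,j,r):

[(1, 2, 0), (3, 1, 0)]


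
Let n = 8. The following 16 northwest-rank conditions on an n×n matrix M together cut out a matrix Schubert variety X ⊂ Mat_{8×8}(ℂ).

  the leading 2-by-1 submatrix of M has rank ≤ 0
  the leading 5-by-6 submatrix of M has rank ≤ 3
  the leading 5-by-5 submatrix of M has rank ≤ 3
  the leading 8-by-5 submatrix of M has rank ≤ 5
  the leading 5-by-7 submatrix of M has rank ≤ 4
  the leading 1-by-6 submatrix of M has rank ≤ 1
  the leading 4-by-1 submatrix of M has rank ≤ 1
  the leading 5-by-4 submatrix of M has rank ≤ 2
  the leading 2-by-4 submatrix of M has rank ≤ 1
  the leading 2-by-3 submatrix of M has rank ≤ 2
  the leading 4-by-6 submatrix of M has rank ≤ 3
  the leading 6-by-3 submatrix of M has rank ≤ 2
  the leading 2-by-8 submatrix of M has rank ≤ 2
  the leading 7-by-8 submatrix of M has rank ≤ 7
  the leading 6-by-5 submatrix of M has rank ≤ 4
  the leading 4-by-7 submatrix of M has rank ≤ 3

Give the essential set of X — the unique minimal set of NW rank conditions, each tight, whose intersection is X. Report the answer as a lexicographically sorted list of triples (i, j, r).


The tightest implied rank at each (i,j), from the 16 conditions:

  i=1: 0 | 1 | 1 | 1 | 1 | 1 | 1 | 1
  i=2: 0 | 1 | 1 | 1 | 2 | 2 | 2 | 2
  i=3: 1 | 2 | 2 | 2 | 3 | 3 | 3 | 3
  i=4: 1 | 2 | 2 | 2 | 3 | 3 | 3 | 4
  i=5: 1 | 2 | 2 | 2 | 3 | 3 | 4 | 5
  i=6: 1 | 2 | 2 | 3 | 4 | 4 | 5 | 6
  i=7: 1 | 2 | 3 | 4 | 5 | 5 | 6 | 7
  i=8: 1 | 2 | 3 | 4 | 5 | 6 | 7 | 8

hence w(1..8) = (2, 5, 1, 8, 7, 4, 3, 6).

6 SE-corners of the 12-cell Rothe diagram give Ess(w):

[(2, 1, 0), (2, 4, 1), (4, 7, 3), (5, 4, 2), (5, 6, 3), (6, 3, 2)]


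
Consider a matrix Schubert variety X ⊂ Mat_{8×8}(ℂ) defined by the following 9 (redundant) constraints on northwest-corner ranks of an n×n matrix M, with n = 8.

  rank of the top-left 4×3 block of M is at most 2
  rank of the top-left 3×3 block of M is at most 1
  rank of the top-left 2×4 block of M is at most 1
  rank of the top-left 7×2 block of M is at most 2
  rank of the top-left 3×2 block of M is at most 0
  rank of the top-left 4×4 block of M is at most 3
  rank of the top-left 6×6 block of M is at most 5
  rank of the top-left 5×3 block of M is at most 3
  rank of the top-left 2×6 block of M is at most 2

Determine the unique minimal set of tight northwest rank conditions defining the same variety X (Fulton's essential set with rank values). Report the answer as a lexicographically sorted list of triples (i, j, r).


The tightest implied rank at each (i,j), from the 9 conditions:

  R[1]: 0 0 1 1 1 1 1 1
  R[2]: 0 0 1 1 2 2 2 2
  R[3]: 0 0 1 2 3 3 3 3
  R[4]: 1 1 2 3 4 4 4 4
  R[5]: 1 2 3 4 5 5 5 5
  R[6]: 1 2 3 4 5 5 6 6
  R[7]: 1 2 3 4 5 6 7 7
  R[8]: 1 2 3 4 5 6 7 8

so w = (3, 5, 4, 1, 2, 7, 6, 8).

Rothe diagram D(w) (8 cells), 3 SE-corners (essential conditions):

[(2, 4, 1), (3, 2, 0), (6, 6, 5)]


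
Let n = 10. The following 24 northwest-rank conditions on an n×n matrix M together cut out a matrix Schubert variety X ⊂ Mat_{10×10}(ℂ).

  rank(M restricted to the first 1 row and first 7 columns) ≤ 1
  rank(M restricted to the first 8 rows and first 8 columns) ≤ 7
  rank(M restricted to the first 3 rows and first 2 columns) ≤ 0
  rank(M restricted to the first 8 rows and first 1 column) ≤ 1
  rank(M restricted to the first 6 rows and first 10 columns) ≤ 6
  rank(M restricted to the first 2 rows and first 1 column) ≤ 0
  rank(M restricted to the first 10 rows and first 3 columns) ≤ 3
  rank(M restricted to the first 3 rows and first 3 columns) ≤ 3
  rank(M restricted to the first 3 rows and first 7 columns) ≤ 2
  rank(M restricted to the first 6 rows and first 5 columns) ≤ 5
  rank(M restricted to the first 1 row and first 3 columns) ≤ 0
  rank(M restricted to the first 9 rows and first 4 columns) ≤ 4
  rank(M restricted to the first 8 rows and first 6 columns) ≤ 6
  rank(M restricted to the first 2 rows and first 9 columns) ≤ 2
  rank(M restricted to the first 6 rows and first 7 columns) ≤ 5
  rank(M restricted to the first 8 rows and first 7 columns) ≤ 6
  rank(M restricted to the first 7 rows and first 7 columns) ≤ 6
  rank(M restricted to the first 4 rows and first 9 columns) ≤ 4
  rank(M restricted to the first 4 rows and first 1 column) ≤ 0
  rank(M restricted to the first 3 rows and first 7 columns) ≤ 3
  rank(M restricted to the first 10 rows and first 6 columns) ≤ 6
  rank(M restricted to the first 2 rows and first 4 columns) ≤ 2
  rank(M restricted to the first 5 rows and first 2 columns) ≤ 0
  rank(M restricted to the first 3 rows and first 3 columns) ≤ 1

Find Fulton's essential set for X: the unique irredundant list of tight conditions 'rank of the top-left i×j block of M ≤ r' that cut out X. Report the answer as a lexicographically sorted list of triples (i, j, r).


The tightest implied rank at each (i,j), from the 24 conditions:

  row 1: 0 0 0 1 1 1 1 1 1 1
  row 2: 0 0 1 2 2 2 2 2 2 2
  row 3: 0 0 1 2 2 2 2 3 3 3
  row 4: 0 0 1 2 3 3 3 4 4 4
  row 5: 0 0 1 2 3 4 4 5 5 5
  row 6: 1 1 2 3 4 5 5 6 6 6
  row 7: 1 2 3 4 5 6 6 7 7 7
  row 8: 1 2 3 4 5 6 6 7 8 8
  row 9: 1 2 3 4 5 6 7 8 9 9
  row 10: 1 2 3 4 5 6 7 8 9 10

so w = (4, 3, 8, 5, 6, 1, 2, 9, 7, 10).

Fulton essential set (4 of the 15 Rothe cells):

[(1, 3, 0), (3, 7, 2), (5, 2, 0), (8, 7, 6)]


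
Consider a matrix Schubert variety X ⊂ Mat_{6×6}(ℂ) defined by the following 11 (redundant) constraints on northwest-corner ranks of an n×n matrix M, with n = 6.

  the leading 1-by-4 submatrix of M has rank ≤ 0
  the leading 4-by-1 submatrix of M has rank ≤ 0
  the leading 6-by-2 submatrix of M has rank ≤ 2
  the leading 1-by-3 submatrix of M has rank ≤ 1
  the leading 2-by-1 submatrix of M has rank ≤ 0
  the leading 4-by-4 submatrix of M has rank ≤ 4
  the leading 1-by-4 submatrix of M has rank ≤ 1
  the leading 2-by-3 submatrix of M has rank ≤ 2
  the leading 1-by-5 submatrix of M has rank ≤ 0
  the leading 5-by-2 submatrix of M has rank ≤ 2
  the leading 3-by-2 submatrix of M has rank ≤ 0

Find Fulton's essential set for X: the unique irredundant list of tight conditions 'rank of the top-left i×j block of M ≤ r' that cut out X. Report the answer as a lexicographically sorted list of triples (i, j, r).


Rank table r_w(6×6) implied by the 11 constraints:

  i=1: 0, 0, 0, 0, 0, 1
  i=2: 0, 0, 1, 1, 1, 2
  i=3: 0, 0, 1, 2, 2, 3
  i=4: 0, 1, 2, 3, 3, 4
  i=5: 1, 2, 3, 4, 4, 5
  i=6: 1, 2, 3, 4, 5, 6

so w = (6, 3, 4, 2, 1, 5).

ℓ(w)=10; the 3 essential cells (i,j,r):

[(1, 5, 0), (3, 2, 0), (4, 1, 0)]


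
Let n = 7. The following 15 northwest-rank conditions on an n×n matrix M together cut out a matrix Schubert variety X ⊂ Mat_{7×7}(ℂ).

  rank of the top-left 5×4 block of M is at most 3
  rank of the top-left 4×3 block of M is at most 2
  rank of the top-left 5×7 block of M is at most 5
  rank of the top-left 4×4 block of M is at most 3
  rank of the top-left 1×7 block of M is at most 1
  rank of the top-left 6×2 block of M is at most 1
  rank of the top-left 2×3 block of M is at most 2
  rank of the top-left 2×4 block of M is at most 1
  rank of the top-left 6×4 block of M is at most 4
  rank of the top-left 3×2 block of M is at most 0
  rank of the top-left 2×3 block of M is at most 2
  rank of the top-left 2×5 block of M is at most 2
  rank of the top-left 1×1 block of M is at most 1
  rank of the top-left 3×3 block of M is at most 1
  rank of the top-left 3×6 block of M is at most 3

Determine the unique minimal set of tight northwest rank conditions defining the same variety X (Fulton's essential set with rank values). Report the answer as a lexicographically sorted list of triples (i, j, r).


Recovering R(i,j) via the rank-extension bound from the 15 conditions:

  row 1: 0  0  1  1  1  1  1
  row 2: 0  0  1  1  2  2  2
  row 3: 0  0  1  2  3  3  3
  row 4: 1  1  2  3  4  4  4
  row 5: 1  1  2  3  4  5  5
  row 6: 1  1  2  3  4  5  6
  row 7: 1  2  3  4  5  6  7

giving w = (3, 5, 4, 1, 6, 7, 2) via Δ²R.

3 SE-corners of the 9-cell Rothe diagram give Ess(w):

[(2, 4, 1), (3, 2, 0), (6, 2, 1)]


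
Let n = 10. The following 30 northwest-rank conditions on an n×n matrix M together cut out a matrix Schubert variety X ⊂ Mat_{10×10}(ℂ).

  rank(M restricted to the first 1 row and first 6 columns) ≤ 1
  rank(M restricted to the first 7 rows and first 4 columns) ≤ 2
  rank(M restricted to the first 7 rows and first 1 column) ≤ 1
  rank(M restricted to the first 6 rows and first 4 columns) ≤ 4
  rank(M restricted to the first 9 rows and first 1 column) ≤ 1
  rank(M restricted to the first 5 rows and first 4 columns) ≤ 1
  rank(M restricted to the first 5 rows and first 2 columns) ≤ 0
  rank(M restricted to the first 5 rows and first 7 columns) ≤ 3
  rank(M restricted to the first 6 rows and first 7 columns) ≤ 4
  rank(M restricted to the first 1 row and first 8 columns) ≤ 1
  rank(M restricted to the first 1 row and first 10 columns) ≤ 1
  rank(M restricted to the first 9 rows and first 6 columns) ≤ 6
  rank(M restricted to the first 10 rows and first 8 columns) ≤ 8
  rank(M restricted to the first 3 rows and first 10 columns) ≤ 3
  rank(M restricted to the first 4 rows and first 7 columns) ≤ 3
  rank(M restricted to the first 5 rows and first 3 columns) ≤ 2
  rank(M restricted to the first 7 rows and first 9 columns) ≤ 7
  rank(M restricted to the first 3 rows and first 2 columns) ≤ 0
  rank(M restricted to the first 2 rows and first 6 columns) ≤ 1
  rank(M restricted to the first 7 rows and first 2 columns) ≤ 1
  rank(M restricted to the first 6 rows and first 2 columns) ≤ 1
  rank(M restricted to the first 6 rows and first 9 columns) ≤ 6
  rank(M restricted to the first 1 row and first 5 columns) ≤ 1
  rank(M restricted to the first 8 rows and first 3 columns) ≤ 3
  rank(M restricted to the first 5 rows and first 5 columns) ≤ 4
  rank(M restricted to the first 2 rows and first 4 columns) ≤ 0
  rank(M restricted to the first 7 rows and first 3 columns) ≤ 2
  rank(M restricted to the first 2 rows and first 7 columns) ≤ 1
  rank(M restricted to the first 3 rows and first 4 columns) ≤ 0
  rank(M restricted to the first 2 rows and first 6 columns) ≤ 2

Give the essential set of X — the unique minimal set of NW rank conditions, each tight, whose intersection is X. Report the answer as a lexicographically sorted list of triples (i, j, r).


The tightest implied rank at each (i,j), from the 30 conditions:

  i=1: 0  0  0  0  1  1  1  1  1  1
  i=2: 0  0  0  0  1  1  1  2  2  2
  i=3: 0  0  0  0  1  2  2  3  3  3
  i=4: 0  0  1  1  2  3  3  4  4  4
  i=5: 0  0  1  1  2  3  3  4  5  5
  i=6: 1  1  2  2  3  4  4  5  6  6
  i=7: 1  1  2  2  3  4  5  6  7  7
  i=8: 1  2  3  3  4  5  6  7  8  8
  i=9: 1  2  3  4  5  6  7  8  9  9
  i=10: 1  2  3  4  5  6  7  8  9  10

the unique w with this rank table is (5, 8, 6, 3, 9, 1, 7, 2, 4, 10).

Fulton essential set (7 of the 22 Rothe cells):

[(2, 7, 1), (3, 4, 0), (5, 2, 0), (5, 4, 1), (5, 7, 3), (7, 2, 1), (7, 4, 2)]
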